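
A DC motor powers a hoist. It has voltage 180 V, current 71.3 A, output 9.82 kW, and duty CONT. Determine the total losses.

3.01 kW

P_in = V·I = 180×71.3 = 12834 W
P_out = 9820 W
Losses = P_in − P_out = 12834 − 9820 = 3014 W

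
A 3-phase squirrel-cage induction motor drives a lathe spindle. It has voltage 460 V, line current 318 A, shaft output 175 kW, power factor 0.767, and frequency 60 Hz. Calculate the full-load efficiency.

90.1 %

P_out = 175 kW = 175000 W
P_in = √3·V_L·I_L·cosφ = 1.732 × 460 × 318 × 0.767 = 194325 W
η = P_out / P_in = 175000 / 194325 = 0.901 = 90.1%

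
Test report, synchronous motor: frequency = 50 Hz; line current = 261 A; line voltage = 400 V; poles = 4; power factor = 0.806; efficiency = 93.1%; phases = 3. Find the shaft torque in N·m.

864 N·m

P_in = √3·V·I·cosφ = 1.732 × 400 × 261 × 0.806 = 145742 W
P_out = η·P_in = 0.931 × 145742 = 135686 W
n = n_s = 120×50/4 = 1500 rpm (synchronous)
ω = 2π×1500/60 = 157.1 rad/s
τ = P_out/ω = 135686/157.1 = 864 N·m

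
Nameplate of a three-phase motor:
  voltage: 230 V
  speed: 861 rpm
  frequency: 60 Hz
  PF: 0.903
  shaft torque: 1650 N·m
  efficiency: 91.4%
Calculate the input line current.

ω = 2π×861/60 = 90.16 rad/s; P_out = τω = 1650 × 90.16 = 148764 W
P_in = P_out / η = 148764 / 0.914 = 162761 W
I_L = P_in / (√3·V_L·cosφ) = 162761 / (1.732 × 230 × 0.903) = 452 A

452 A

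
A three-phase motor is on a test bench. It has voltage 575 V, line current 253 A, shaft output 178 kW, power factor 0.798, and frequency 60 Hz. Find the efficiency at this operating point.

88.5 %

P_out = 178 kW = 178000 W
P_in = √3·V_L·I_L·cosφ = 1.732 × 575 × 253 × 0.798 = 201066 W
η = P_out / P_in = 178000 / 201066 = 0.885 = 88.5%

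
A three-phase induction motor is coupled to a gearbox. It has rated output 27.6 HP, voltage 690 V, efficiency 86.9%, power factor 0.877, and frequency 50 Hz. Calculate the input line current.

P_out = 27.6 × 746 = 20590 W
P_in = P_out / η = 20590 / 0.869 = 23694 W
I_L = P_in / (√3·V_L·cosφ) = 23694 / (1.732 × 690 × 0.877) = 22.6 A

22.6 A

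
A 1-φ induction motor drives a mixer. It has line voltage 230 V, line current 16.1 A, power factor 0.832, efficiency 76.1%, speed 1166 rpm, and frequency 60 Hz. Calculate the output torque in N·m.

P_in = V·I·cosφ = 230 × 16.1 × 0.832 = 3081 W
P_out = η·P_in = 0.761 × 3081 = 2345 W
n = 1166 rpm
ω = 2π×1166/60 = 122.1 rad/s
τ = P_out/ω = 2345/122.1 = 19.2 N·m

19.2 N·m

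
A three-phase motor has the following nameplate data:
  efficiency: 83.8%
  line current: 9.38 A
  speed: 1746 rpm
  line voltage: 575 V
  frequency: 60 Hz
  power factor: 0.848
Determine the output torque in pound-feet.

26.8 lb·ft

P_in = √3·V·I·cosφ = 1.732 × 575 × 9.38 × 0.848 = 7922 W
P_out = η·P_in = 0.838 × 7922 = 6639 W
n = 1746 rpm
ω = 2π×1746/60 = 182.8 rad/s
τ = P_out/ω = 6639/182.8 = 36.32 N·m
In lb·ft: 36.32/1.356 = 26.8 lb·ft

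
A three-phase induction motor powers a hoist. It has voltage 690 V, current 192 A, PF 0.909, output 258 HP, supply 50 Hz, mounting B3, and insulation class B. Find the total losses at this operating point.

16.1 kW

P_in = √3·V·I·cosφ = 1.732×690×192×0.909 = 208575 W
P_out = 258×746 = 192468 W
Losses = P_in − P_out = 208575 − 192468 = 16107 W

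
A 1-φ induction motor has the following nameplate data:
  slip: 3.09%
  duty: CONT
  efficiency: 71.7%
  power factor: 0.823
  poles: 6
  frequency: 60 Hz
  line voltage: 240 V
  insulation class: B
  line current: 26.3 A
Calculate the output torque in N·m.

P_in = V·I·cosφ = 240 × 26.3 × 0.823 = 5195 W
P_out = η·P_in = 0.717 × 5195 = 3725 W
n_s = 120×60/6 = 1200 rpm; n = 1200×(1−0.0309) = 1163 rpm
ω = 2π×1163/60 = 121.8 rad/s
τ = P_out/ω = 3725/121.8 = 30.6 N·m

30.6 N·m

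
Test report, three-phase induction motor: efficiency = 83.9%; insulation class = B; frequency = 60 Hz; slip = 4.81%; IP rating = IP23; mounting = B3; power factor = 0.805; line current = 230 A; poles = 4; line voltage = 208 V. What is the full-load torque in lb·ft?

230 lb·ft

P_in = √3·V·I·cosφ = 1.732 × 208 × 230 × 0.805 = 66701 W
P_out = η·P_in = 0.839 × 66701 = 55962 W
n_s = 120×60/4 = 1800 rpm; n = 1800×(1−0.0481) = 1713 rpm
ω = 2π×1713/60 = 179.4 rad/s
τ = P_out/ω = 55962/179.4 = 311.9 N·m
In lb·ft: 311.9/1.356 = 230 lb·ft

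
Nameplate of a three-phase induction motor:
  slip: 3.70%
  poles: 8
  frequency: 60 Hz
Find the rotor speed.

867 rpm

n_s = 120f/p = 120×60/8 = 900 rpm
n = n_s(1 − s) = 900 × (1 − 0.037) = 867 rpm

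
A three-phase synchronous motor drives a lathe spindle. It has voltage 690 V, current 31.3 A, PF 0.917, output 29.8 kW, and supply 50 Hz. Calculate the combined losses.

4.5 kW

P_in = √3·V·I·cosφ = 1.732×690×31.3×0.917 = 34301 W
P_out = 29800 W
Losses = P_in − P_out = 34301 − 29800 = 4501 W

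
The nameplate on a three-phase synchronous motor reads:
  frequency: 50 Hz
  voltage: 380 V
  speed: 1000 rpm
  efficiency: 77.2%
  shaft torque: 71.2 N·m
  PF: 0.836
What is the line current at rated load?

ω = 2π×1000/60 = 104.7 rad/s; P_out = τω = 71.2 × 104.7 = 7455 W
P_in = P_out / η = 7455 / 0.772 = 9657 W
I_L = P_in / (√3·V_L·cosφ) = 9657 / (1.732 × 380 × 0.836) = 17.6 A

17.6 A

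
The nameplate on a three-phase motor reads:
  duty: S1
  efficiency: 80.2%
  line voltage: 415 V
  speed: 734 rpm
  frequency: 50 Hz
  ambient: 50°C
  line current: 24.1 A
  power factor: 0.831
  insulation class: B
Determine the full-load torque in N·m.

P_in = √3·V·I·cosφ = 1.732 × 415 × 24.1 × 0.831 = 14395 W
P_out = η·P_in = 0.802 × 14395 = 11545 W
n = 734 rpm
ω = 2π×734/60 = 76.86 rad/s
τ = P_out/ω = 11545/76.86 = 150 N·m

150 N·m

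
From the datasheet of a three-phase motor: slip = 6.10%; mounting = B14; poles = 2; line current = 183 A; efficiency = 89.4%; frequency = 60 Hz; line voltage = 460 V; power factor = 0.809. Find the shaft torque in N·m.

P_in = √3·V·I·cosφ = 1.732 × 460 × 183 × 0.809 = 117952 W
P_out = η·P_in = 0.894 × 117952 = 105449 W
n_s = 120×60/2 = 3600 rpm; n = 3600×(1−0.061) = 3380 rpm
ω = 2π×3380/60 = 354 rad/s
τ = P_out/ω = 105449/354 = 298 N·m

298 N·m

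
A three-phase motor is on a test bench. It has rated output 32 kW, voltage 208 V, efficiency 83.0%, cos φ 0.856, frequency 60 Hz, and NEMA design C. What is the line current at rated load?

P_out = 32 kW = 32000 W
P_in = P_out / η = 32000 / 0.830 = 38554 W
I_L = P_in / (√3·V_L·cosφ) = 38554 / (1.732 × 208 × 0.856) = 125 A

125 A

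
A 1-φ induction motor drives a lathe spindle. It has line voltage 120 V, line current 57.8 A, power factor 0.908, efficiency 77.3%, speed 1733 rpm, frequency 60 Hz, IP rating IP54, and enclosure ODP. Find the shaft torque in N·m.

P_in = V·I·cosφ = 120 × 57.8 × 0.908 = 6298 W
P_out = η·P_in = 0.773 × 6298 = 4868 W
n = 1733 rpm
ω = 2π×1733/60 = 181.5 rad/s
τ = P_out/ω = 4868/181.5 = 26.8 N·m

26.8 N·m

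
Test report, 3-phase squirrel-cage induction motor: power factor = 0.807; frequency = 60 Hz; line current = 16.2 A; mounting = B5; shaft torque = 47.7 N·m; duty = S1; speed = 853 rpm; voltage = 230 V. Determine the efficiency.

ω = 2π × 853/60 = 89.33 rad/s; P_out = τω = 47.7 × 89.33 = 4261 W
P_in = √3·V_L·I_L·cosφ = 1.732 × 230 × 16.2 × 0.807 = 5208 W
η = P_out / P_in = 4261 / 5208 = 0.818 = 81.8%

81.8 %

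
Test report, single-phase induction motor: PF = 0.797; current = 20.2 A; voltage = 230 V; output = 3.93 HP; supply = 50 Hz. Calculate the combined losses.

771 W

P_in = V·I·cosφ = 230×20.2×0.797 = 3703 W
P_out = 3.93×746 = 2932 W
Losses = P_in − P_out = 3703 − 2932 = 771 W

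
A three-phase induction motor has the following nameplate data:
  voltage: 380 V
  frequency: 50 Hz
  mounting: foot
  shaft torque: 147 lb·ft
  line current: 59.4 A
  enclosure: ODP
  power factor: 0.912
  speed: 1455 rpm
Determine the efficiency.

85.2 %

τ = 147 lb·ft × 1.356 = 199.3 N·m
ω = 2π × 1455/60 = 152.4 rad/s; P_out = τω = 199.3 × 152.4 = 30373 W
P_in = √3·V_L·I_L·cosφ = 1.732 × 380 × 59.4 × 0.912 = 35654 W
η = P_out / P_in = 30373 / 35654 = 0.852 = 85.2%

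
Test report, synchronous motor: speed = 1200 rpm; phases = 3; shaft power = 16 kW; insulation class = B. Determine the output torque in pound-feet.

93.9 lb·ft

ω = 2π × 1200/60 = 125.7 rad/s
τ = P/ω = 16000/125.7 = 127.3 N·m
In lb·ft: 127.3/1.356 = 93.9 lb·ft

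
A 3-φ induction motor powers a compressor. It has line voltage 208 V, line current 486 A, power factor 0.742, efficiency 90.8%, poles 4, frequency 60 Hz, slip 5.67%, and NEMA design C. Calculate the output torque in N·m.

P_in = √3·V·I·cosφ = 1.732 × 208 × 486 × 0.742 = 129913 W
P_out = η·P_in = 0.908 × 129913 = 117961 W
n_s = 120×60/4 = 1800 rpm; n = 1800×(1−0.0567) = 1698 rpm
ω = 2π×1698/60 = 177.8 rad/s
τ = P_out/ω = 117961/177.8 = 663 N·m

663 N·m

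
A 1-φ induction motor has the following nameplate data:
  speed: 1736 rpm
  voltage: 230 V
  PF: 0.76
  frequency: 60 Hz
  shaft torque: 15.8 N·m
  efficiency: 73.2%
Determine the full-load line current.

22.4 A

ω = 2π×1736/60 = 181.8 rad/s; P_out = τω = 15.8 × 181.8 = 2872 W
P_in = P_out / η = 2872 / 0.732 = 3923 W
I = P_in / (V·cosφ) = 3923 / (230 × 0.76) = 22.4 A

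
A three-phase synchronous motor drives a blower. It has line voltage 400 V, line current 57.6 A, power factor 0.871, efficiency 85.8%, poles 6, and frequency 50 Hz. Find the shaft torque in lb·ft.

P_in = √3·V·I·cosφ = 1.732 × 400 × 57.6 × 0.871 = 34757 W
P_out = η·P_in = 0.858 × 34757 = 29822 W
n = n_s = 120×50/6 = 1000 rpm (synchronous)
ω = 2π×1000/60 = 104.7 rad/s
τ = P_out/ω = 29822/104.7 = 284.8 N·m
In lb·ft: 284.8/1.356 = 210 lb·ft

210 lb·ft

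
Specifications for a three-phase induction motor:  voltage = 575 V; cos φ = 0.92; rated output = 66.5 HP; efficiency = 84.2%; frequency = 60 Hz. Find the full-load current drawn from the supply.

64.3 A

P_out = 66.5 × 746 = 49609 W
P_in = P_out / η = 49609 / 0.842 = 58918 W
I_L = P_in / (√3·V_L·cosφ) = 58918 / (1.732 × 575 × 0.92) = 64.3 A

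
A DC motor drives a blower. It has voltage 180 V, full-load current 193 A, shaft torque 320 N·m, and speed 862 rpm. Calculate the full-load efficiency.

ω = 2π × 862/60 = 90.27 rad/s; P_out = τω = 320 × 90.27 = 28886 W
P_in = V·I = 180 × 193 = 34740 W
η = P_out / P_in = 28886 / 34740 = 0.831 = 83.1%

83.1 %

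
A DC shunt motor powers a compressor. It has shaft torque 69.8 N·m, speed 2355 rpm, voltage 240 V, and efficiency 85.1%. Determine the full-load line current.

ω = 2π×2355/60 = 246.6 rad/s; P_out = τω = 69.8 × 246.6 = 17213 W
P_in = P_out / η = 17213 / 0.851 = 20227 W
I = P_in / V = 20227 / 240 = 84.3 A

84.3 A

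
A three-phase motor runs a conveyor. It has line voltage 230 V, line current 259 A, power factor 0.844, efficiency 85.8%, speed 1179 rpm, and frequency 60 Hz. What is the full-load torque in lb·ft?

446 lb·ft

P_in = √3·V·I·cosφ = 1.732 × 230 × 259 × 0.844 = 87080 W
P_out = η·P_in = 0.858 × 87080 = 74715 W
n = 1179 rpm
ω = 2π×1179/60 = 123.5 rad/s
τ = P_out/ω = 74715/123.5 = 605 N·m
In lb·ft: 605/1.356 = 446 lb·ft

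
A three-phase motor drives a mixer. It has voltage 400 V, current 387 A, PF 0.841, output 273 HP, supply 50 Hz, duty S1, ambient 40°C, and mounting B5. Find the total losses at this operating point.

P_in = √3·V·I·cosφ = 1.732×400×387×0.841 = 225484 W
P_out = 273×746 = 203658 W
Losses = P_in − P_out = 225484 − 203658 = 21826 W

21.8 kW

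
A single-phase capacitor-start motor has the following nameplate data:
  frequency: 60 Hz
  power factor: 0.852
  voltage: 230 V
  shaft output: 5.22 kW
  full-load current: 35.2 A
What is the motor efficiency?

P_out = 5.22 kW = 5220 W
P_in = V·I·cosφ = 230 × 35.2 × 0.852 = 6898 W
η = P_out / P_in = 5220 / 6898 = 0.757 = 75.7%

75.7 %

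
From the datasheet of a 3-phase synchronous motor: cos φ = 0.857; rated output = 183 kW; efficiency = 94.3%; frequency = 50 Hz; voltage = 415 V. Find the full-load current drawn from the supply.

P_out = 183 kW = 183000 W
P_in = P_out / η = 183000 / 0.943 = 194062 W
I_L = P_in / (√3·V_L·cosφ) = 194062 / (1.732 × 415 × 0.857) = 315 A

315 A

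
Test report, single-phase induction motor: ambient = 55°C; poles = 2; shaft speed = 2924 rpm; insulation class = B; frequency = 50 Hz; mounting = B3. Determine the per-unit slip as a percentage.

2.53 %

n_s = 120f/p = 120×50/2 = 3000 rpm
s = (n_s − n)/n_s = (3000 − 2924)/3000 = 0.0253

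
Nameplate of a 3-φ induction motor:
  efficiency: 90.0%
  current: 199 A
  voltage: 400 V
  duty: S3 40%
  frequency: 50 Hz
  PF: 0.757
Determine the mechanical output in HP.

P_in = √3·V·I·cosφ = 1.732 × 400 × 199 × 0.757 = 104365 W
P_out = η·P_in = 0.9 × 104365 = 93929 W
= 93929/746 = 126 HP

126 HP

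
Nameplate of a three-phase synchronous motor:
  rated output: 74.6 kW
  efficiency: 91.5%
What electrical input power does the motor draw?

P_out = 74600 W
P_in = P_out/η = 74600/0.915 = 81530 W = 81.5 kW

81.5 kW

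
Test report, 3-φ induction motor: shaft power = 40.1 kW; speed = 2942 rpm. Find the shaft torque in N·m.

ω = 2π × 2942/60 = 308.1 rad/s
τ = P/ω = 40100/308.1 = 130 N·m

130 N·m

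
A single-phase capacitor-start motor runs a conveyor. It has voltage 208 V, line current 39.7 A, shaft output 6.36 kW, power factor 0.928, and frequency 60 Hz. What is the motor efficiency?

83.0 %

P_out = 6.36 kW = 6360 W
P_in = V·I·cosφ = 208 × 39.7 × 0.928 = 7663 W
η = P_out / P_in = 6360 / 7663 = 0.830 = 83.0%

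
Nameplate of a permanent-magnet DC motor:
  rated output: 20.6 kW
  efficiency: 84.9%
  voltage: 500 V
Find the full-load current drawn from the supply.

48.5 A

P_out = 20.6 kW = 20600 W
P_in = P_out / η = 20600 / 0.849 = 24264 W
I = P_in / V = 24264 / 500 = 48.5 A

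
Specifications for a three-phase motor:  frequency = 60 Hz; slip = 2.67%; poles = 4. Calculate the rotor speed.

n_s = 120f/p = 120×60/4 = 1800 rpm
n = n_s(1 − s) = 1800 × (1 − 0.0267) = 1752 rpm

1752 rpm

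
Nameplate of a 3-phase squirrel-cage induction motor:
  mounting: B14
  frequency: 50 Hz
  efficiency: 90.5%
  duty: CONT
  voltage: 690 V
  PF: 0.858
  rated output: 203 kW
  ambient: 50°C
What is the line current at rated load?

219 A

P_out = 203 kW = 203000 W
P_in = P_out / η = 203000 / 0.905 = 224309 W
I_L = P_in / (√3·V_L·cosφ) = 224309 / (1.732 × 690 × 0.858) = 219 A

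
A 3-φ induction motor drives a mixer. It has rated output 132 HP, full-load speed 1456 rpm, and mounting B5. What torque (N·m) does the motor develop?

646 N·m

P_out = 132 × 746 = 98472 W
ω = 2π × 1456/60 = 152.5 rad/s
τ = P_out/ω = 98472/152.5 = 646 N·m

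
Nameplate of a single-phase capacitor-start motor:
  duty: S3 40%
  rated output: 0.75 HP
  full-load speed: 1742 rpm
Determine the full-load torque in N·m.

P_out = 0.75 × 746 = 560 W
ω = 2π × 1742/60 = 182.4 rad/s
τ = P_out/ω = 560/182.4 = 3.07 N·m

3.07 N·m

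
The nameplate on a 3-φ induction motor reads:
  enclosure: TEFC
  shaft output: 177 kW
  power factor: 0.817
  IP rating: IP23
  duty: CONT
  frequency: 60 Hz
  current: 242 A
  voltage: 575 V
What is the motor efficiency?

89.9 %

P_out = 177 kW = 177000 W
P_in = √3·V_L·I_L·cosφ = 1.732 × 575 × 242 × 0.817 = 196903 W
η = P_out / P_in = 177000 / 196903 = 0.899 = 89.9%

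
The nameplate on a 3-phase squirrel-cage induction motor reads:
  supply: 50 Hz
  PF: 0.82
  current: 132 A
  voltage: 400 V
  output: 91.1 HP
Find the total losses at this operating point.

P_in = √3·V·I·cosφ = 1.732×400×132×0.82 = 74989 W
P_out = 91.1×746 = 67961 W
Losses = P_in − P_out = 74989 − 67961 = 7028 W

7.03 kW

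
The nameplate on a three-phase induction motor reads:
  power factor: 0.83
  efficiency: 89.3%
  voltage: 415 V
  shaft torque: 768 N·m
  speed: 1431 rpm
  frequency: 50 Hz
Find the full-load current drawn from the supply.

216 A

ω = 2π×1431/60 = 149.9 rad/s; P_out = τω = 768 × 149.9 = 115123 W
P_in = P_out / η = 115123 / 0.893 = 128917 W
I_L = P_in / (√3·V_L·cosφ) = 128917 / (1.732 × 415 × 0.83) = 216 A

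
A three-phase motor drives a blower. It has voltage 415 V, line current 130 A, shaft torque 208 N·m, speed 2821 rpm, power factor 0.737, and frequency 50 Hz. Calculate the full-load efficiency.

ω = 2π × 2821/60 = 295.4 rad/s; P_out = τω = 208 × 295.4 = 61443 W
P_in = √3·V_L·I_L·cosφ = 1.732 × 415 × 130 × 0.737 = 68866 W
η = P_out / P_in = 61443 / 68866 = 0.892 = 89.2%

89.2 %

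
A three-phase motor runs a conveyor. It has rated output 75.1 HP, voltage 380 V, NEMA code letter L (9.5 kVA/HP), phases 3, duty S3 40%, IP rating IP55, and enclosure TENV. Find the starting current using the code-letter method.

1080 A

S_LR = 9.5 × 75.1 = 713.45 kVA
I_LR = S_LR/(√3·V_L) = 713450/(1.732×380) = 1080 A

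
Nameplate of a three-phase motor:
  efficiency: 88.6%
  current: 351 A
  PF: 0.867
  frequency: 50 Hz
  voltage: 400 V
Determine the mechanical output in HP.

P_in = √3·V·I·cosφ = 1.732 × 400 × 351 × 0.867 = 210831 W
P_out = η·P_in = 0.886 × 210831 = 186796 W
= 186796/746 = 250 HP

250 HP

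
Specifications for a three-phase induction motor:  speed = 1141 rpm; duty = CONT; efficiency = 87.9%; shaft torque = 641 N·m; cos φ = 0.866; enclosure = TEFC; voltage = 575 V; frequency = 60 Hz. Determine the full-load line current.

101 A

ω = 2π×1141/60 = 119.5 rad/s; P_out = τω = 641 × 119.5 = 76600 W
P_in = P_out / η = 76600 / 0.879 = 87144 W
I_L = P_in / (√3·V_L·cosφ) = 87144 / (1.732 × 575 × 0.866) = 101 A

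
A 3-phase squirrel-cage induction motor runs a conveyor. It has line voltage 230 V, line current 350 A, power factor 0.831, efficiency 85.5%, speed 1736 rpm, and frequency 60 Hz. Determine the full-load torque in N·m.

545 N·m

P_in = √3·V·I·cosφ = 1.732 × 230 × 350 × 0.831 = 115863 W
P_out = η·P_in = 0.855 × 115863 = 99063 W
n = 1736 rpm
ω = 2π×1736/60 = 181.8 rad/s
τ = P_out/ω = 99063/181.8 = 545 N·m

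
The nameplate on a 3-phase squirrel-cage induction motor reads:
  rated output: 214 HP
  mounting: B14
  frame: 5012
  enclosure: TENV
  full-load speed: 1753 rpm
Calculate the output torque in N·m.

P_out = 214 × 746 = 159644 W
ω = 2π × 1753/60 = 183.6 rad/s
τ = P_out/ω = 159644/183.6 = 870 N·m

870 N·m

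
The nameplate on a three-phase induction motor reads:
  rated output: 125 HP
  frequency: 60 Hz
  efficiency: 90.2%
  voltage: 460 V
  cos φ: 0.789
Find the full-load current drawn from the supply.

P_out = 125 × 746 = 93250 W
P_in = P_out / η = 93250 / 0.902 = 103381 W
I_L = P_in / (√3·V_L·cosφ) = 103381 / (1.732 × 460 × 0.789) = 164 A

164 A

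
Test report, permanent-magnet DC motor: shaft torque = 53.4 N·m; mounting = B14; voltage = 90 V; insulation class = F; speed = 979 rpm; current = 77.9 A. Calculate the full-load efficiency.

ω = 2π × 979/60 = 102.5 rad/s; P_out = τω = 53.4 × 102.5 = 5474 W
P_in = V·I = 90 × 77.9 = 7011 W
η = P_out / P_in = 5474 / 7011 = 0.781 = 78.1%

78.1 %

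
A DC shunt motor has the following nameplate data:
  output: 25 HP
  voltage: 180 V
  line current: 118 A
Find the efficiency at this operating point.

87.8 %

P_out = 25 × 746 = 18650 W
P_in = V·I = 180 × 118 = 21240 W
η = P_out / P_in = 18650 / 21240 = 0.878 = 87.8%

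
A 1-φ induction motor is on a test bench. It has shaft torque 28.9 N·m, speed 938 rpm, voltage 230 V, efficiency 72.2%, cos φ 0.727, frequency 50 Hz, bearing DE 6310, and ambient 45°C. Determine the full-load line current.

23.5 A

ω = 2π×938/60 = 98.23 rad/s; P_out = τω = 28.9 × 98.23 = 2839 W
P_in = P_out / η = 2839 / 0.722 = 3932 W
I = P_in / (V·cosφ) = 3932 / (230 × 0.727) = 23.5 A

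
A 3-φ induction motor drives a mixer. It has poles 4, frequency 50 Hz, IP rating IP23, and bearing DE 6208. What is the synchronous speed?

n_s = 120f/p = 120×50/4 = 1500 rpm

1500 rpm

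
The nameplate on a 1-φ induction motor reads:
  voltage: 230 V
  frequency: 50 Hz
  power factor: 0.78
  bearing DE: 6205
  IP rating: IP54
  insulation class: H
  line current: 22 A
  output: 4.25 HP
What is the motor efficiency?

P_out = 4.25 × 746 = 3171 W
P_in = V·I·cosφ = 230 × 22 × 0.78 = 3947 W
η = P_out / P_in = 3171 / 3947 = 0.803 = 80.3%

80.3 %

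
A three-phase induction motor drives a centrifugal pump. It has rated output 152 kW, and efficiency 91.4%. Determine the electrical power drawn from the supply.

P_out = 152000 W
P_in = P_out/η = 152000/0.914 = 166302 W = 166 kW

166 kW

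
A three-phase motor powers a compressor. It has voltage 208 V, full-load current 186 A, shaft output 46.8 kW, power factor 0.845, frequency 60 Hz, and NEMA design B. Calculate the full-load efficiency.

P_out = 46.8 kW = 46800 W
P_in = √3·V_L·I_L·cosφ = 1.732 × 208 × 186 × 0.845 = 56621 W
η = P_out / P_in = 46800 / 56621 = 0.827 = 82.7%

82.7 %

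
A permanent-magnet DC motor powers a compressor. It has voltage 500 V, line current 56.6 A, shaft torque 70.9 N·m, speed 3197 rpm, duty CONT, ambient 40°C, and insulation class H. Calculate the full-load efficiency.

83.9 %

ω = 2π × 3197/60 = 334.8 rad/s; P_out = τω = 70.9 × 334.8 = 23737 W
P_in = V·I = 500 × 56.6 = 28300 W
η = P_out / P_in = 23737 / 28300 = 0.839 = 83.9%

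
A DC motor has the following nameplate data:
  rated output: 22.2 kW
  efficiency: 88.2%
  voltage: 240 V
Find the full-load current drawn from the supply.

P_out = 22.2 kW = 22200 W
P_in = P_out / η = 22200 / 0.882 = 25170 W
I = P_in / V = 25170 / 240 = 105 A

105 A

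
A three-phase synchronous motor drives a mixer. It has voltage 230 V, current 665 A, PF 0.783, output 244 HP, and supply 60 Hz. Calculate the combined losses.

P_in = √3·V·I·cosφ = 1.732×230×665×0.783 = 207424 W
P_out = 244×746 = 182024 W
Losses = P_in − P_out = 207424 − 182024 = 25400 W

25400 W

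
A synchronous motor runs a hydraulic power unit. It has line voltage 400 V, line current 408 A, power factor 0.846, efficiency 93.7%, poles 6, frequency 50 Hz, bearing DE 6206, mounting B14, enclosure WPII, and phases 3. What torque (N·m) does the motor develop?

2140 N·m

P_in = √3·V·I·cosφ = 1.732 × 400 × 408 × 0.846 = 239132 W
P_out = η·P_in = 0.937 × 239132 = 224067 W
n = n_s = 120×50/6 = 1000 rpm (synchronous)
ω = 2π×1000/60 = 104.7 rad/s
τ = P_out/ω = 224067/104.7 = 2140 N·m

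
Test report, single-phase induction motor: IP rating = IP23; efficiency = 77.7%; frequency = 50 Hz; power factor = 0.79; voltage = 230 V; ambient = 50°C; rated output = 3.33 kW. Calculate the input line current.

P_out = 3.33 kW = 3330 W
P_in = P_out / η = 3330 / 0.777 = 4286 W
I = P_in / (V·cosφ) = 4286 / (230 × 0.79) = 23.6 A

23.6 A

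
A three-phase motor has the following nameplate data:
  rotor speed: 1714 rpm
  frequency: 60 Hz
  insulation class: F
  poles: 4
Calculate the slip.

4.78 %

n_s = 120f/p = 120×60/4 = 1800 rpm
s = (n_s − n)/n_s = (1800 − 1714)/1800 = 0.0478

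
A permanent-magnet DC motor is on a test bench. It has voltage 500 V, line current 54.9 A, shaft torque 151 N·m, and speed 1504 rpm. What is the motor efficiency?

ω = 2π × 1504/60 = 157.5 rad/s; P_out = τω = 151 × 157.5 = 23783 W
P_in = V·I = 500 × 54.9 = 27450 W
η = P_out / P_in = 23783 / 27450 = 0.866 = 86.6%

86.6 %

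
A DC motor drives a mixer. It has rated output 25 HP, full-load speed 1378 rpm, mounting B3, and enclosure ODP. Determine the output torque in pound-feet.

P_out = 25 × 746 = 18650 W
ω = 2π × 1378/60 = 144.3 rad/s
τ = P_out/ω = 18650/144.3 = 129.2 N·m
In lb·ft: 129.2/1.356 = 95.3 lb·ft

95.3 lb·ft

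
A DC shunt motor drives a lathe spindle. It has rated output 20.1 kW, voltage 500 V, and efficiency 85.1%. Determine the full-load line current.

47.2 A

P_out = 20.1 kW = 20100 W
P_in = P_out / η = 20100 / 0.851 = 23619 W
I = P_in / V = 23619 / 500 = 47.2 A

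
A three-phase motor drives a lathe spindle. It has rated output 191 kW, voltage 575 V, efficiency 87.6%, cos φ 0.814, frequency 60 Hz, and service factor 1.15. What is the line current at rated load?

P_out = 191 kW = 191000 W
P_in = P_out / η = 191000 / 0.876 = 218037 W
I_L = P_in / (√3·V_L·cosφ) = 218037 / (1.732 × 575 × 0.814) = 269 A

269 A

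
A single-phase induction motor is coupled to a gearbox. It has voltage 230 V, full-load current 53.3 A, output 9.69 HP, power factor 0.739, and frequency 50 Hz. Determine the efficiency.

P_out = 9.69 × 746 = 7229 W
P_in = V·I·cosφ = 230 × 53.3 × 0.739 = 9059 W
η = P_out / P_in = 7229 / 9059 = 0.798 = 79.8%

79.8 %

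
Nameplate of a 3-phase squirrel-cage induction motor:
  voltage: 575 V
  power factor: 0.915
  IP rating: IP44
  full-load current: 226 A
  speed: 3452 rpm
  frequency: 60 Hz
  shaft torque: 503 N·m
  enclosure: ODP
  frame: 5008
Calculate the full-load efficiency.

ω = 2π × 3452/60 = 361.5 rad/s; P_out = τω = 503 × 361.5 = 181835 W
P_in = √3·V_L·I_L·cosφ = 1.732 × 575 × 226 × 0.915 = 205942 W
η = P_out / P_in = 181835 / 205942 = 0.883 = 88.3%

88.3 %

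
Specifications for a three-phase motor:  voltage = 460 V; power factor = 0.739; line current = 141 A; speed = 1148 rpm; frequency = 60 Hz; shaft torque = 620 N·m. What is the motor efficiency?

89.8 %

ω = 2π × 1148/60 = 120.2 rad/s; P_out = τω = 620 × 120.2 = 74524 W
P_in = √3·V_L·I_L·cosφ = 1.732 × 460 × 141 × 0.739 = 83017 W
η = P_out / P_in = 74524 / 83017 = 0.898 = 89.8%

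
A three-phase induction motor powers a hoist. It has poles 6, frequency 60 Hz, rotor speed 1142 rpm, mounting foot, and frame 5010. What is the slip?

4.83 %

n_s = 120f/p = 120×60/6 = 1200 rpm
s = (n_s − n)/n_s = (1200 − 1142)/1200 = 0.0483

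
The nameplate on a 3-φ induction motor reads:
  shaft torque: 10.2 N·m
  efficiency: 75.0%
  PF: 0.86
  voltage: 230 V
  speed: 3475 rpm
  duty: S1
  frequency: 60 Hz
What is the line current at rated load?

14.4 A

ω = 2π×3475/60 = 363.9 rad/s; P_out = τω = 10.2 × 363.9 = 3712 W
P_in = P_out / η = 3712 / 0.750 = 4949 W
I_L = P_in / (√3·V_L·cosφ) = 4949 / (1.732 × 230 × 0.86) = 14.4 A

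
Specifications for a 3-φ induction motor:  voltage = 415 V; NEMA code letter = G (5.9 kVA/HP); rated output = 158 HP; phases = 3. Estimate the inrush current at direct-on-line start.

1300 A

S_LR = 5.9 × 158 = 932.2 kVA
I_LR = S_LR/(√3·V_L) = 932200/(1.732×415) = 1300 A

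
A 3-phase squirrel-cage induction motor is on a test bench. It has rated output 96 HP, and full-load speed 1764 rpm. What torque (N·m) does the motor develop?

P_out = 96 × 746 = 71616 W
ω = 2π × 1764/60 = 184.7 rad/s
τ = P_out/ω = 71616/184.7 = 388 N·m

388 N·m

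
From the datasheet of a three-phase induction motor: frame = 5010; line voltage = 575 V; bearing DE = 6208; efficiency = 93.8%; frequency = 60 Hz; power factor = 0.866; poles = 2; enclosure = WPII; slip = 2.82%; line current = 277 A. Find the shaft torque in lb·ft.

451 lb·ft

P_in = √3·V·I·cosφ = 1.732 × 575 × 277 × 0.866 = 238898 W
P_out = η·P_in = 0.938 × 238898 = 224086 W
n_s = 120×60/2 = 3600 rpm; n = 3600×(1−0.0282) = 3498 rpm
ω = 2π×3498/60 = 366.3 rad/s
τ = P_out/ω = 224086/366.3 = 611.8 N·m
In lb·ft: 611.8/1.356 = 451 lb·ft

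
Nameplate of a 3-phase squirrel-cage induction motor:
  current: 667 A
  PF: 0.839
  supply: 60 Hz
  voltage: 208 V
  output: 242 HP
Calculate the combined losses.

P_in = √3·V·I·cosφ = 1.732×208×667×0.839 = 201604 W
P_out = 242×746 = 180532 W
Losses = P_in − P_out = 201604 − 180532 = 21072 W

21.1 kW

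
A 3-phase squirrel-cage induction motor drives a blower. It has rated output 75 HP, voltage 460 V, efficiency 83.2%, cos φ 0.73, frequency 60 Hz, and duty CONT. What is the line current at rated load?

116 A

P_out = 75 × 746 = 55950 W
P_in = P_out / η = 55950 / 0.832 = 67248 W
I_L = P_in / (√3·V_L·cosφ) = 67248 / (1.732 × 460 × 0.73) = 116 A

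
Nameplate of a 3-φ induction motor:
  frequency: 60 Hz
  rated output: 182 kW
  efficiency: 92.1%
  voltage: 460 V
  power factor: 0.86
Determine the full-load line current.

P_out = 182 kW = 182000 W
P_in = P_out / η = 182000 / 0.921 = 197611 W
I_L = P_in / (√3·V_L·cosφ) = 197611 / (1.732 × 460 × 0.86) = 288 A

288 A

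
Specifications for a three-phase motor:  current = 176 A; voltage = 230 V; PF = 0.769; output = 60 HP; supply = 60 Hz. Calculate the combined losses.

9.16 kW

P_in = √3·V·I·cosφ = 1.732×230×176×0.769 = 53916 W
P_out = 60×746 = 44760 W
Losses = P_in − P_out = 53916 − 44760 = 9156 W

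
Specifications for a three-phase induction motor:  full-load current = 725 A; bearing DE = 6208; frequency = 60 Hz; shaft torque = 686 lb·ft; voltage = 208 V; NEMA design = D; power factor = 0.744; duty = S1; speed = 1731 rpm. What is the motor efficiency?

τ = 686 lb·ft × 1.356 = 930.2 N·m
ω = 2π × 1731/60 = 181.3 rad/s; P_out = τω = 930.2 × 181.3 = 168645 W
P_in = √3·V_L·I_L·cosφ = 1.732 × 208 × 725 × 0.744 = 194322 W
η = P_out / P_in = 168645 / 194322 = 0.868 = 86.8%

86.8 %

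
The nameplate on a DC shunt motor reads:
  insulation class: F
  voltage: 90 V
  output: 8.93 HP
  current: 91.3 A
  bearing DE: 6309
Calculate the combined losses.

P_in = V·I = 90×91.3 = 8217 W
P_out = 8.93×746 = 6662 W
Losses = P_in − P_out = 8217 − 6662 = 1555 W

1.56 kW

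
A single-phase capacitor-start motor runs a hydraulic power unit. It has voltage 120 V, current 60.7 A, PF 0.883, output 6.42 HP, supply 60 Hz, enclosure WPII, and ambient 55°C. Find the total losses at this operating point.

1640 W

P_in = V·I·cosφ = 120×60.7×0.883 = 6432 W
P_out = 6.42×746 = 4789 W
Losses = P_in − P_out = 6432 − 4789 = 1643 W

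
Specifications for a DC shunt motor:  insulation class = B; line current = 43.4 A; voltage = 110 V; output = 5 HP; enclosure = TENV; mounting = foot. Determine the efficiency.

P_out = 5 × 746 = 3730 W
P_in = V·I = 110 × 43.4 = 4774 W
η = P_out / P_in = 3730 / 4774 = 0.781 = 78.1%

78.1 %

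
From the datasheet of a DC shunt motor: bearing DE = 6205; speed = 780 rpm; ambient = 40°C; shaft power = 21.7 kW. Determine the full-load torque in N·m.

266 N·m

ω = 2π × 780/60 = 81.68 rad/s
τ = P/ω = 21700/81.68 = 266 N·m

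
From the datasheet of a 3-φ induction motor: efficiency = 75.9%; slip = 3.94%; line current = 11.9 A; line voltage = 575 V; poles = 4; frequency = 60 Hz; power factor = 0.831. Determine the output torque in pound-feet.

P_in = √3·V·I·cosφ = 1.732 × 575 × 11.9 × 0.831 = 9848 W
P_out = η·P_in = 0.759 × 9848 = 7475 W
n_s = 120×60/4 = 1800 rpm; n = 1800×(1−0.0394) = 1729 rpm
ω = 2π×1729/60 = 181.1 rad/s
τ = P_out/ω = 7475/181.1 = 41.28 N·m
In lb·ft: 41.28/1.356 = 30.4 lb·ft

30.4 lb·ft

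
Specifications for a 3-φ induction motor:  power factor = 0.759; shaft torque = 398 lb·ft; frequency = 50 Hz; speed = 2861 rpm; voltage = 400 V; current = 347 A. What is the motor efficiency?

τ = 398 lb·ft × 1.356 = 539.7 N·m
ω = 2π × 2861/60 = 299.6 rad/s; P_out = τω = 539.7 × 299.6 = 161694 W
P_in = √3·V_L·I_L·cosφ = 1.732 × 400 × 347 × 0.759 = 182465 W
η = P_out / P_in = 161694 / 182465 = 0.886 = 88.6%

88.6 %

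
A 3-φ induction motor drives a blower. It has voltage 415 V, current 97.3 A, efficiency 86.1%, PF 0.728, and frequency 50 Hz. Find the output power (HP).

58.8 HP

P_in = √3·V·I·cosφ = 1.732 × 415 × 97.3 × 0.728 = 50914 W
P_out = η·P_in = 0.861 × 50914 = 43837 W
= 43837/746 = 58.8 HP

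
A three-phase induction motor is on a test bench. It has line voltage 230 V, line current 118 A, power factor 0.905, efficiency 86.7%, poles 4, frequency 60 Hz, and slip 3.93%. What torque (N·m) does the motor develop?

204 N·m

P_in = √3·V·I·cosφ = 1.732 × 230 × 118 × 0.905 = 42541 W
P_out = η·P_in = 0.867 × 42541 = 36883 W
n_s = 120×60/4 = 1800 rpm; n = 1800×(1−0.0393) = 1729 rpm
ω = 2π×1729/60 = 181.1 rad/s
τ = P_out/ω = 36883/181.1 = 204 N·m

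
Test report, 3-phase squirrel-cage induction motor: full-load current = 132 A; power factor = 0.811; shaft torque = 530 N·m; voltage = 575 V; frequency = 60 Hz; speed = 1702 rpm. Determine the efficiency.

88.6 %

ω = 2π × 1702/60 = 178.2 rad/s; P_out = τω = 530 × 178.2 = 94446 W
P_in = √3·V_L·I_L·cosφ = 1.732 × 575 × 132 × 0.811 = 106613 W
η = P_out / P_in = 94446 / 106613 = 0.886 = 88.6%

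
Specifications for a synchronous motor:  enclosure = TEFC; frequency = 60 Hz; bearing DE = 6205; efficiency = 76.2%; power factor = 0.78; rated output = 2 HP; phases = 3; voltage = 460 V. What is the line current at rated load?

3.15 A

P_out = 2 × 746 = 1492 W
P_in = P_out / η = 1492 / 0.762 = 1958 W
I_L = P_in / (√3·V_L·cosφ) = 1958 / (1.732 × 460 × 0.78) = 3.15 A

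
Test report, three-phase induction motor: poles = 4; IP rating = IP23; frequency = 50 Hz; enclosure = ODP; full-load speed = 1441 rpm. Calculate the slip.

n_s = 120f/p = 120×50/4 = 1500 rpm
s = (n_s − n)/n_s = (1500 − 1441)/1500 = 0.0393

3.93 %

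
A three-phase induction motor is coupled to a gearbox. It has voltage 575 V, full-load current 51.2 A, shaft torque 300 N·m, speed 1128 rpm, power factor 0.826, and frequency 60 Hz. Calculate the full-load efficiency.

ω = 2π × 1128/60 = 118.1 rad/s; P_out = τω = 300 × 118.1 = 35430 W
P_in = √3·V_L·I_L·cosφ = 1.732 × 575 × 51.2 × 0.826 = 42118 W
η = P_out / P_in = 35430 / 42118 = 0.841 = 84.1%

84.1 %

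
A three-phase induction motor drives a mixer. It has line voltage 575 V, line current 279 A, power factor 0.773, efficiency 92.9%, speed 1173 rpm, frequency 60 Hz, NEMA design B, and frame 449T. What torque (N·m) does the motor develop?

1620 N·m

P_in = √3·V·I·cosφ = 1.732 × 575 × 279 × 0.773 = 214783 W
P_out = η·P_in = 0.929 × 214783 = 199533 W
n = 1173 rpm
ω = 2π×1173/60 = 122.8 rad/s
τ = P_out/ω = 199533/122.8 = 1620 N·m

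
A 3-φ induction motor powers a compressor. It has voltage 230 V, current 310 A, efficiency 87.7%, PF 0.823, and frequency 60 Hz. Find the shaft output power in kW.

P_in = √3·V·I·cosφ = 1.732 × 230 × 310 × 0.823 = 101634 W
P_out = η·P_in = 0.877 × 101634 = 89133 W

89.1 kW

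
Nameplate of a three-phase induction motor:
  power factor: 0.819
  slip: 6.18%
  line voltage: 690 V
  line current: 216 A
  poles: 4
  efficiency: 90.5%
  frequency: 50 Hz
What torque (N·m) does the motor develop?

1300 N·m

P_in = √3·V·I·cosφ = 1.732 × 690 × 216 × 0.819 = 211414 W
P_out = η·P_in = 0.905 × 211414 = 191330 W
n_s = 120×50/4 = 1500 rpm; n = 1500×(1−0.0618) = 1407 rpm
ω = 2π×1407/60 = 147.3 rad/s
τ = P_out/ω = 191330/147.3 = 1300 N·m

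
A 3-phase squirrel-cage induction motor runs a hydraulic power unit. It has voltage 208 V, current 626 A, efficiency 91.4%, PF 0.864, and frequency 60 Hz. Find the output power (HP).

239 HP

P_in = √3·V·I·cosφ = 1.732 × 208 × 626 × 0.864 = 194850 W
P_out = η·P_in = 0.914 × 194850 = 178093 W
= 178093/746 = 239 HP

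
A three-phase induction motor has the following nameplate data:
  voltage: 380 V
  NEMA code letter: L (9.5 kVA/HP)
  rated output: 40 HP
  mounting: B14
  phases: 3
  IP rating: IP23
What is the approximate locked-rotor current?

S_LR = 9.5 × 40 = 380 kVA
I_LR = S_LR/(√3·V_L) = 380000/(1.732×380) = 577 A

577 A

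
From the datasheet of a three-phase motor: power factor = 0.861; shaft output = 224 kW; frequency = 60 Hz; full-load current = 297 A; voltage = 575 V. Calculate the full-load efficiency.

88.0 %

P_out = 224 kW = 224000 W
P_in = √3·V_L·I_L·cosφ = 1.732 × 575 × 297 × 0.861 = 254669 W
η = P_out / P_in = 224000 / 254669 = 0.880 = 88.0%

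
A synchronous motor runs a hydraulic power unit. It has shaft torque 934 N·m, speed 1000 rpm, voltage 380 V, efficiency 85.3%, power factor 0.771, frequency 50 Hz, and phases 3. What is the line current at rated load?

226 A

ω = 2π×1000/60 = 104.7 rad/s; P_out = τω = 934 × 104.7 = 97790 W
P_in = P_out / η = 97790 / 0.853 = 114642 W
I_L = P_in / (√3·V_L·cosφ) = 114642 / (1.732 × 380 × 0.771) = 226 A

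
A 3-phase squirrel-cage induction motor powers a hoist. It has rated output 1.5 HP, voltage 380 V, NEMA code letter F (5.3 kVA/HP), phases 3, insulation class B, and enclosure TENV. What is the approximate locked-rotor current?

12.1 A

S_LR = 5.3 × 1.5 = 7.95 kVA
I_LR = S_LR/(√3·V_L) = 7950/(1.732×380) = 12.1 A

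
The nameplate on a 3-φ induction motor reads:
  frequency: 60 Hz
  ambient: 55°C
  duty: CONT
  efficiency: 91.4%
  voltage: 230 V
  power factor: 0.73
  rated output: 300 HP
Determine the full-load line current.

842 A

P_out = 300 × 746 = 223800 W
P_in = P_out / η = 223800 / 0.914 = 244858 W
I_L = P_in / (√3·V_L·cosφ) = 244858 / (1.732 × 230 × 0.73) = 842 A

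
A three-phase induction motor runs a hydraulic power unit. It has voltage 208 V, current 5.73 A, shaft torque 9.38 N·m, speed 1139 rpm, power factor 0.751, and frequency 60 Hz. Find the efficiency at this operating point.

72.2 %

ω = 2π × 1139/60 = 119.3 rad/s; P_out = τω = 9.38 × 119.3 = 1119 W
P_in = √3·V_L·I_L·cosφ = 1.732 × 208 × 5.73 × 0.751 = 1550 W
η = P_out / P_in = 1119 / 1550 = 0.722 = 72.2%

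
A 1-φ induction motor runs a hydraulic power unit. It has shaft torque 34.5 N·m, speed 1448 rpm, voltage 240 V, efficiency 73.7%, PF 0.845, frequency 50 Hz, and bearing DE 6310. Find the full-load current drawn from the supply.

35 A

ω = 2π×1448/60 = 151.6 rad/s; P_out = τω = 34.5 × 151.6 = 5230 W
P_in = P_out / η = 5230 / 0.737 = 7096 W
I = P_in / (V·cosφ) = 7096 / (240 × 0.845) = 35 A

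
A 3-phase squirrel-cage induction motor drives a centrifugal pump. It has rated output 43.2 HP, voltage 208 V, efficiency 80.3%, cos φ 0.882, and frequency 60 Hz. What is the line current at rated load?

126 A

P_out = 43.2 × 746 = 32227 W
P_in = P_out / η = 32227 / 0.803 = 40133 W
I_L = P_in / (√3·V_L·cosφ) = 40133 / (1.732 × 208 × 0.882) = 126 A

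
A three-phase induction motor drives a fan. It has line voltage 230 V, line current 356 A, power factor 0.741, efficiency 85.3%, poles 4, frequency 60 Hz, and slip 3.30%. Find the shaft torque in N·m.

P_in = √3·V·I·cosφ = 1.732 × 230 × 356 × 0.741 = 105086 W
P_out = η·P_in = 0.853 × 105086 = 89638 W
n_s = 120×60/4 = 1800 rpm; n = 1800×(1−0.033) = 1741 rpm
ω = 2π×1741/60 = 182.3 rad/s
τ = P_out/ω = 89638/182.3 = 492 N·m

492 N·m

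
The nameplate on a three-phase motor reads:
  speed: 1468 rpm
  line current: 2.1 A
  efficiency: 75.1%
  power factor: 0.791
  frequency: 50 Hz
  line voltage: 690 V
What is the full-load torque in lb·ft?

7.15 lb·ft

P_in = √3·V·I·cosφ = 1.732 × 690 × 2.1 × 0.791 = 1985 W
P_out = η·P_in = 0.751 × 1985 = 1491 W
n = 1468 rpm
ω = 2π×1468/60 = 153.7 rad/s
τ = P_out/ω = 1491/153.7 = 9.701 N·m
In lb·ft: 9.701/1.356 = 7.15 lb·ft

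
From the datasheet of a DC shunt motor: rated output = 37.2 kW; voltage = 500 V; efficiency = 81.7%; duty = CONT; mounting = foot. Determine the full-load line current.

P_out = 37.2 kW = 37200 W
P_in = P_out / η = 37200 / 0.817 = 45532 W
I = P_in / V = 45532 / 500 = 91.1 A

91.1 A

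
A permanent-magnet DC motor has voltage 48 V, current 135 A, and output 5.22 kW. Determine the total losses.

1.26 kW

P_in = V·I = 48×135 = 6480 W
P_out = 5220 W
Losses = P_in − P_out = 6480 − 5220 = 1260 W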